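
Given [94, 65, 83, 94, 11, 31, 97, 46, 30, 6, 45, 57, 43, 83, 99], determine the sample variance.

1003.2095

Step 1: Compute the mean: (94 + 65 + 83 + 94 + 11 + 31 + 97 + 46 + 30 + 6 + 45 + 57 + 43 + 83 + 99) / 15 = 58.9333
Step 2: Compute squared deviations from the mean:
  (94 - 58.9333)^2 = 1229.6711
  (65 - 58.9333)^2 = 36.8044
  (83 - 58.9333)^2 = 579.2044
  (94 - 58.9333)^2 = 1229.6711
  (11 - 58.9333)^2 = 2297.6044
  (31 - 58.9333)^2 = 780.2711
  (97 - 58.9333)^2 = 1449.0711
  (46 - 58.9333)^2 = 167.2711
  (30 - 58.9333)^2 = 837.1378
  (6 - 58.9333)^2 = 2801.9378
  (45 - 58.9333)^2 = 194.1378
  (57 - 58.9333)^2 = 3.7378
  (43 - 58.9333)^2 = 253.8711
  (83 - 58.9333)^2 = 579.2044
  (99 - 58.9333)^2 = 1605.3378
Step 3: Sum of squared deviations = 14044.9333
Step 4: Sample variance = 14044.9333 / 14 = 1003.2095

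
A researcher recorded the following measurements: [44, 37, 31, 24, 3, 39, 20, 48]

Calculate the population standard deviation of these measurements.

13.7455

Step 1: Compute the mean: 30.75
Step 2: Sum of squared deviations from the mean: 1511.5
Step 3: Population variance = 1511.5 / 8 = 188.9375
Step 4: Standard deviation = sqrt(188.9375) = 13.7455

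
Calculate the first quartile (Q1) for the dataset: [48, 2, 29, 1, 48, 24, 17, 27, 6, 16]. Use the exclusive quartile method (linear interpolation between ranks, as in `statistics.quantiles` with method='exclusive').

5

Step 1: Sort the data: [1, 2, 6, 16, 17, 24, 27, 29, 48, 48]
Step 2: n = 10
Step 3: Using the exclusive quartile method:
  Q1 = 5
  Q2 (median) = 20.5
  Q3 = 33.75
  IQR = Q3 - Q1 = 33.75 - 5 = 28.75
Step 4: Q1 = 5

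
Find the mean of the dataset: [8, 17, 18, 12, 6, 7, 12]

11.4286

Step 1: Sum all values: 8 + 17 + 18 + 12 + 6 + 7 + 12 = 80
Step 2: Count the number of values: n = 7
Step 3: Mean = sum / n = 80 / 7 = 11.4286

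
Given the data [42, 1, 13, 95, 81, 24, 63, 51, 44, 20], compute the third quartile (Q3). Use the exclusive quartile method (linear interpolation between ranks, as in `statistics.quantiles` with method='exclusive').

67.5

Step 1: Sort the data: [1, 13, 20, 24, 42, 44, 51, 63, 81, 95]
Step 2: n = 10
Step 3: Using the exclusive quartile method:
  Q1 = 18.25
  Q2 (median) = 43
  Q3 = 67.5
  IQR = Q3 - Q1 = 67.5 - 18.25 = 49.25
Step 4: Q3 = 67.5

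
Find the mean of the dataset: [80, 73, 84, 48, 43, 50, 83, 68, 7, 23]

55.9

Step 1: Sum all values: 80 + 73 + 84 + 48 + 43 + 50 + 83 + 68 + 7 + 23 = 559
Step 2: Count the number of values: n = 10
Step 3: Mean = sum / n = 559 / 10 = 55.9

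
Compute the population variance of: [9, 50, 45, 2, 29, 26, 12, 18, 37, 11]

237.29

Step 1: Compute the mean: (9 + 50 + 45 + 2 + 29 + 26 + 12 + 18 + 37 + 11) / 10 = 23.9
Step 2: Compute squared deviations from the mean:
  (9 - 23.9)^2 = 222.01
  (50 - 23.9)^2 = 681.21
  (45 - 23.9)^2 = 445.21
  (2 - 23.9)^2 = 479.61
  (29 - 23.9)^2 = 26.01
  (26 - 23.9)^2 = 4.41
  (12 - 23.9)^2 = 141.61
  (18 - 23.9)^2 = 34.81
  (37 - 23.9)^2 = 171.61
  (11 - 23.9)^2 = 166.41
Step 3: Sum of squared deviations = 2372.9
Step 4: Population variance = 2372.9 / 10 = 237.29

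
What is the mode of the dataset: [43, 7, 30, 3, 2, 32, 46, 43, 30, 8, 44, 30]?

30

Step 1: Count the frequency of each value:
  2: appears 1 time(s)
  3: appears 1 time(s)
  7: appears 1 time(s)
  8: appears 1 time(s)
  30: appears 3 time(s)
  32: appears 1 time(s)
  43: appears 2 time(s)
  44: appears 1 time(s)
  46: appears 1 time(s)
Step 2: The value 30 appears most frequently (3 times).
Step 3: Mode = 30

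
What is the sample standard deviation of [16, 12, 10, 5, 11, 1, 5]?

5.127

Step 1: Compute the mean: 8.5714
Step 2: Sum of squared deviations from the mean: 157.7143
Step 3: Sample variance = 157.7143 / 6 = 26.2857
Step 4: Standard deviation = sqrt(26.2857) = 5.127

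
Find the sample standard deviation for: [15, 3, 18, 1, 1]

8.2341

Step 1: Compute the mean: 7.6
Step 2: Sum of squared deviations from the mean: 271.2
Step 3: Sample variance = 271.2 / 4 = 67.8
Step 4: Standard deviation = sqrt(67.8) = 8.2341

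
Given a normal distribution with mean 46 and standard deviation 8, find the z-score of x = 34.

-1.5

Step 1: Recall the z-score formula: z = (x - mu) / sigma
Step 2: Substitute values: z = (34 - 46) / 8
Step 3: z = -12 / 8 = -1.5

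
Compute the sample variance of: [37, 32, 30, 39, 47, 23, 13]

123.9524

Step 1: Compute the mean: (37 + 32 + 30 + 39 + 47 + 23 + 13) / 7 = 31.5714
Step 2: Compute squared deviations from the mean:
  (37 - 31.5714)^2 = 29.4694
  (32 - 31.5714)^2 = 0.1837
  (30 - 31.5714)^2 = 2.4694
  (39 - 31.5714)^2 = 55.1837
  (47 - 31.5714)^2 = 238.0408
  (23 - 31.5714)^2 = 73.4694
  (13 - 31.5714)^2 = 344.898
Step 3: Sum of squared deviations = 743.7143
Step 4: Sample variance = 743.7143 / 6 = 123.9524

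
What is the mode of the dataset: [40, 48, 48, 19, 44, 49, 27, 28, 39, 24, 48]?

48

Step 1: Count the frequency of each value:
  19: appears 1 time(s)
  24: appears 1 time(s)
  27: appears 1 time(s)
  28: appears 1 time(s)
  39: appears 1 time(s)
  40: appears 1 time(s)
  44: appears 1 time(s)
  48: appears 3 time(s)
  49: appears 1 time(s)
Step 2: The value 48 appears most frequently (3 times).
Step 3: Mode = 48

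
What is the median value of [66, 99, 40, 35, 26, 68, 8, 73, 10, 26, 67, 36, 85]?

40

Step 1: Sort the data in ascending order: [8, 10, 26, 26, 35, 36, 40, 66, 67, 68, 73, 85, 99]
Step 2: The number of values is n = 13.
Step 3: Since n is odd, the median is the middle value at position 7: 40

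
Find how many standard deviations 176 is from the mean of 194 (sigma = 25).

-0.72

Step 1: Recall the z-score formula: z = (x - mu) / sigma
Step 2: Substitute values: z = (176 - 194) / 25
Step 3: z = -18 / 25 = -0.72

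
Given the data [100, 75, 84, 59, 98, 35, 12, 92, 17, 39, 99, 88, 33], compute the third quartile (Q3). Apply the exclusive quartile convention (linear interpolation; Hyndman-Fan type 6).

95

Step 1: Sort the data: [12, 17, 33, 35, 39, 59, 75, 84, 88, 92, 98, 99, 100]
Step 2: n = 13
Step 3: Using the exclusive quartile method:
  Q1 = 34
  Q2 (median) = 75
  Q3 = 95
  IQR = Q3 - Q1 = 95 - 34 = 61
Step 4: Q3 = 95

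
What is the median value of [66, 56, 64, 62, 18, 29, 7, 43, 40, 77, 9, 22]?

41.5

Step 1: Sort the data in ascending order: [7, 9, 18, 22, 29, 40, 43, 56, 62, 64, 66, 77]
Step 2: The number of values is n = 12.
Step 3: Since n is even, the median is the average of positions 6 and 7:
  Median = (40 + 43) / 2 = 41.5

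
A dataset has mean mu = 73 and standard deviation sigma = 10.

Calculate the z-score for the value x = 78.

0.5

Step 1: Recall the z-score formula: z = (x - mu) / sigma
Step 2: Substitute values: z = (78 - 73) / 10
Step 3: z = 5 / 10 = 0.5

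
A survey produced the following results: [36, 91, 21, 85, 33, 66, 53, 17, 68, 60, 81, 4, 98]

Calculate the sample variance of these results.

923.8077

Step 1: Compute the mean: (36 + 91 + 21 + 85 + 33 + 66 + 53 + 17 + 68 + 60 + 81 + 4 + 98) / 13 = 54.8462
Step 2: Compute squared deviations from the mean:
  (36 - 54.8462)^2 = 355.1775
  (91 - 54.8462)^2 = 1307.1006
  (21 - 54.8462)^2 = 1145.5621
  (85 - 54.8462)^2 = 909.2544
  (33 - 54.8462)^2 = 477.2544
  (66 - 54.8462)^2 = 124.4083
  (53 - 54.8462)^2 = 3.4083
  (17 - 54.8462)^2 = 1432.3314
  (68 - 54.8462)^2 = 173.0237
  (60 - 54.8462)^2 = 26.5621
  (81 - 54.8462)^2 = 684.0237
  (4 - 54.8462)^2 = 2585.3314
  (98 - 54.8462)^2 = 1862.2544
Step 3: Sum of squared deviations = 11085.6923
Step 4: Sample variance = 11085.6923 / 12 = 923.8077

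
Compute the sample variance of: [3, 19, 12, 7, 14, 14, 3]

37.2381

Step 1: Compute the mean: (3 + 19 + 12 + 7 + 14 + 14 + 3) / 7 = 10.2857
Step 2: Compute squared deviations from the mean:
  (3 - 10.2857)^2 = 53.0816
  (19 - 10.2857)^2 = 75.9388
  (12 - 10.2857)^2 = 2.9388
  (7 - 10.2857)^2 = 10.7959
  (14 - 10.2857)^2 = 13.7959
  (14 - 10.2857)^2 = 13.7959
  (3 - 10.2857)^2 = 53.0816
Step 3: Sum of squared deviations = 223.4286
Step 4: Sample variance = 223.4286 / 6 = 37.2381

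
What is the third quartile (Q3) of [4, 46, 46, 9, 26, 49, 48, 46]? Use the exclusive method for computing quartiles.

47.5

Step 1: Sort the data: [4, 9, 26, 46, 46, 46, 48, 49]
Step 2: n = 8
Step 3: Using the exclusive quartile method:
  Q1 = 13.25
  Q2 (median) = 46
  Q3 = 47.5
  IQR = Q3 - Q1 = 47.5 - 13.25 = 34.25
Step 4: Q3 = 47.5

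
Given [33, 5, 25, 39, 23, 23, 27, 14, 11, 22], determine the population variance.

91.96

Step 1: Compute the mean: (33 + 5 + 25 + 39 + 23 + 23 + 27 + 14 + 11 + 22) / 10 = 22.2
Step 2: Compute squared deviations from the mean:
  (33 - 22.2)^2 = 116.64
  (5 - 22.2)^2 = 295.84
  (25 - 22.2)^2 = 7.84
  (39 - 22.2)^2 = 282.24
  (23 - 22.2)^2 = 0.64
  (23 - 22.2)^2 = 0.64
  (27 - 22.2)^2 = 23.04
  (14 - 22.2)^2 = 67.24
  (11 - 22.2)^2 = 125.44
  (22 - 22.2)^2 = 0.04
Step 3: Sum of squared deviations = 919.6
Step 4: Population variance = 919.6 / 10 = 91.96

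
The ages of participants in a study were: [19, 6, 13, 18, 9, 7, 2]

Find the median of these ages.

9

Step 1: Sort the data in ascending order: [2, 6, 7, 9, 13, 18, 19]
Step 2: The number of values is n = 7.
Step 3: Since n is odd, the median is the middle value at position 4: 9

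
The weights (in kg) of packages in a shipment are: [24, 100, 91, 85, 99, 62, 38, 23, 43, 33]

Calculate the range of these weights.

77

Step 1: Identify the maximum value: max = 100
Step 2: Identify the minimum value: min = 23
Step 3: Range = max - min = 100 - 23 = 77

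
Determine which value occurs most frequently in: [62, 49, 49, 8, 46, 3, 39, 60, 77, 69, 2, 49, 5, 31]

49

Step 1: Count the frequency of each value:
  2: appears 1 time(s)
  3: appears 1 time(s)
  5: appears 1 time(s)
  8: appears 1 time(s)
  31: appears 1 time(s)
  39: appears 1 time(s)
  46: appears 1 time(s)
  49: appears 3 time(s)
  60: appears 1 time(s)
  62: appears 1 time(s)
  69: appears 1 time(s)
  77: appears 1 time(s)
Step 2: The value 49 appears most frequently (3 times).
Step 3: Mode = 49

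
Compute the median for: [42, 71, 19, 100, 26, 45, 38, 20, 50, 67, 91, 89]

47.5

Step 1: Sort the data in ascending order: [19, 20, 26, 38, 42, 45, 50, 67, 71, 89, 91, 100]
Step 2: The number of values is n = 12.
Step 3: Since n is even, the median is the average of positions 6 and 7:
  Median = (45 + 50) / 2 = 47.5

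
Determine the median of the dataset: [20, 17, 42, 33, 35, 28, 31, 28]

29.5

Step 1: Sort the data in ascending order: [17, 20, 28, 28, 31, 33, 35, 42]
Step 2: The number of values is n = 8.
Step 3: Since n is even, the median is the average of positions 4 and 5:
  Median = (28 + 31) / 2 = 29.5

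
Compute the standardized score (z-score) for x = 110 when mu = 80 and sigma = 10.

3

Step 1: Recall the z-score formula: z = (x - mu) / sigma
Step 2: Substitute values: z = (110 - 80) / 10
Step 3: z = 30 / 10 = 3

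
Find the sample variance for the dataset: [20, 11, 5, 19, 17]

39.8

Step 1: Compute the mean: (20 + 11 + 5 + 19 + 17) / 5 = 14.4
Step 2: Compute squared deviations from the mean:
  (20 - 14.4)^2 = 31.36
  (11 - 14.4)^2 = 11.56
  (5 - 14.4)^2 = 88.36
  (19 - 14.4)^2 = 21.16
  (17 - 14.4)^2 = 6.76
Step 3: Sum of squared deviations = 159.2
Step 4: Sample variance = 159.2 / 4 = 39.8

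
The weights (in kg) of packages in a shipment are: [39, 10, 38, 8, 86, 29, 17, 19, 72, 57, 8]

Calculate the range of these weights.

78

Step 1: Identify the maximum value: max = 86
Step 2: Identify the minimum value: min = 8
Step 3: Range = max - min = 86 - 8 = 78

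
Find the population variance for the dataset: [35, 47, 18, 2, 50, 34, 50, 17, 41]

253.7778

Step 1: Compute the mean: (35 + 47 + 18 + 2 + 50 + 34 + 50 + 17 + 41) / 9 = 32.6667
Step 2: Compute squared deviations from the mean:
  (35 - 32.6667)^2 = 5.4444
  (47 - 32.6667)^2 = 205.4444
  (18 - 32.6667)^2 = 215.1111
  (2 - 32.6667)^2 = 940.4444
  (50 - 32.6667)^2 = 300.4444
  (34 - 32.6667)^2 = 1.7778
  (50 - 32.6667)^2 = 300.4444
  (17 - 32.6667)^2 = 245.4444
  (41 - 32.6667)^2 = 69.4444
Step 3: Sum of squared deviations = 2284
Step 4: Population variance = 2284 / 9 = 253.7778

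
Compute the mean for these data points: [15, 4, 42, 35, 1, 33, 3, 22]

19.375

Step 1: Sum all values: 15 + 4 + 42 + 35 + 1 + 33 + 3 + 22 = 155
Step 2: Count the number of values: n = 8
Step 3: Mean = sum / n = 155 / 8 = 19.375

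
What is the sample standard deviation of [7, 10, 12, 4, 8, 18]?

4.8339

Step 1: Compute the mean: 9.8333
Step 2: Sum of squared deviations from the mean: 116.8333
Step 3: Sample variance = 116.8333 / 5 = 23.3667
Step 4: Standard deviation = sqrt(23.3667) = 4.8339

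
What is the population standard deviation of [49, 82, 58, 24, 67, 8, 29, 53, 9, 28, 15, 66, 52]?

23.1836

Step 1: Compute the mean: 41.5385
Step 2: Sum of squared deviations from the mean: 6987.2308
Step 3: Population variance = 6987.2308 / 13 = 537.4793
Step 4: Standard deviation = sqrt(537.4793) = 23.1836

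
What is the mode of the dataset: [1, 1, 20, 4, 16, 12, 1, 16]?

1

Step 1: Count the frequency of each value:
  1: appears 3 time(s)
  4: appears 1 time(s)
  12: appears 1 time(s)
  16: appears 2 time(s)
  20: appears 1 time(s)
Step 2: The value 1 appears most frequently (3 times).
Step 3: Mode = 1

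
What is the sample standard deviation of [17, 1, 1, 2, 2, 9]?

6.4704

Step 1: Compute the mean: 5.3333
Step 2: Sum of squared deviations from the mean: 209.3333
Step 3: Sample variance = 209.3333 / 5 = 41.8667
Step 4: Standard deviation = sqrt(41.8667) = 6.4704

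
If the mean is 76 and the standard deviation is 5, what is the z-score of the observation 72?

-0.8

Step 1: Recall the z-score formula: z = (x - mu) / sigma
Step 2: Substitute values: z = (72 - 76) / 5
Step 3: z = -4 / 5 = -0.8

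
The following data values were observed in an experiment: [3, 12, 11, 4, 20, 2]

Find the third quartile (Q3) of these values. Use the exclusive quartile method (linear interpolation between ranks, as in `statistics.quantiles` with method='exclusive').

14

Step 1: Sort the data: [2, 3, 4, 11, 12, 20]
Step 2: n = 6
Step 3: Using the exclusive quartile method:
  Q1 = 2.75
  Q2 (median) = 7.5
  Q3 = 14
  IQR = Q3 - Q1 = 14 - 2.75 = 11.25
Step 4: Q3 = 14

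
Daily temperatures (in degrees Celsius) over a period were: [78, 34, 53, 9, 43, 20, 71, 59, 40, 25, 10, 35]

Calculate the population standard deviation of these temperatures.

21.3897

Step 1: Compute the mean: 39.75
Step 2: Sum of squared deviations from the mean: 5490.25
Step 3: Population variance = 5490.25 / 12 = 457.5208
Step 4: Standard deviation = sqrt(457.5208) = 21.3897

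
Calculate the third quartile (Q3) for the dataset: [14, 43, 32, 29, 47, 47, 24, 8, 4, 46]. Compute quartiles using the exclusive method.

46.25

Step 1: Sort the data: [4, 8, 14, 24, 29, 32, 43, 46, 47, 47]
Step 2: n = 10
Step 3: Using the exclusive quartile method:
  Q1 = 12.5
  Q2 (median) = 30.5
  Q3 = 46.25
  IQR = Q3 - Q1 = 46.25 - 12.5 = 33.75
Step 4: Q3 = 46.25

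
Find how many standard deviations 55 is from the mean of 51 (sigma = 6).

0.6667

Step 1: Recall the z-score formula: z = (x - mu) / sigma
Step 2: Substitute values: z = (55 - 51) / 6
Step 3: z = 4 / 6 = 0.6667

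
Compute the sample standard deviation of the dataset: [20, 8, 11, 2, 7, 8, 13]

5.64

Step 1: Compute the mean: 9.8571
Step 2: Sum of squared deviations from the mean: 190.8571
Step 3: Sample variance = 190.8571 / 6 = 31.8095
Step 4: Standard deviation = sqrt(31.8095) = 5.64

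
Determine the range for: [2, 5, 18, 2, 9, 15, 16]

16

Step 1: Identify the maximum value: max = 18
Step 2: Identify the minimum value: min = 2
Step 3: Range = max - min = 18 - 2 = 16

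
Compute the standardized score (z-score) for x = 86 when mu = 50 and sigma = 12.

3

Step 1: Recall the z-score formula: z = (x - mu) / sigma
Step 2: Substitute values: z = (86 - 50) / 12
Step 3: z = 36 / 12 = 3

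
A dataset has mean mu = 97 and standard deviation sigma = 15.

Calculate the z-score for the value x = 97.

0

Step 1: Recall the z-score formula: z = (x - mu) / sigma
Step 2: Substitute values: z = (97 - 97) / 15
Step 3: z = 0 / 15 = 0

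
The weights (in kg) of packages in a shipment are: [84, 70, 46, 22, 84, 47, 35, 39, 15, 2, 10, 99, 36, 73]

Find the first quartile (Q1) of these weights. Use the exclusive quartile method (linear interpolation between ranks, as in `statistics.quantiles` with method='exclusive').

20.25

Step 1: Sort the data: [2, 10, 15, 22, 35, 36, 39, 46, 47, 70, 73, 84, 84, 99]
Step 2: n = 14
Step 3: Using the exclusive quartile method:
  Q1 = 20.25
  Q2 (median) = 42.5
  Q3 = 75.75
  IQR = Q3 - Q1 = 75.75 - 20.25 = 55.5
Step 4: Q1 = 20.25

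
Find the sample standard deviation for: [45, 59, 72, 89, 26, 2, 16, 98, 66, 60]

31.0879

Step 1: Compute the mean: 53.3
Step 2: Sum of squared deviations from the mean: 8698.1
Step 3: Sample variance = 8698.1 / 9 = 966.4556
Step 4: Standard deviation = sqrt(966.4556) = 31.0879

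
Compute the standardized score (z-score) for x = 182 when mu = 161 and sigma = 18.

1.1667

Step 1: Recall the z-score formula: z = (x - mu) / sigma
Step 2: Substitute values: z = (182 - 161) / 18
Step 3: z = 21 / 18 = 1.1667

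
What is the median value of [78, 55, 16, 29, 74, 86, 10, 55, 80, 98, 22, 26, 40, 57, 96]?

55

Step 1: Sort the data in ascending order: [10, 16, 22, 26, 29, 40, 55, 55, 57, 74, 78, 80, 86, 96, 98]
Step 2: The number of values is n = 15.
Step 3: Since n is odd, the median is the middle value at position 8: 55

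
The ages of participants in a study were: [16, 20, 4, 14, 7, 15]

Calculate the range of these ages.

16

Step 1: Identify the maximum value: max = 20
Step 2: Identify the minimum value: min = 4
Step 3: Range = max - min = 20 - 4 = 16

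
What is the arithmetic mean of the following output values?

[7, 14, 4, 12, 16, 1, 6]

8.5714

Step 1: Sum all values: 7 + 14 + 4 + 12 + 16 + 1 + 6 = 60
Step 2: Count the number of values: n = 7
Step 3: Mean = sum / n = 60 / 7 = 8.5714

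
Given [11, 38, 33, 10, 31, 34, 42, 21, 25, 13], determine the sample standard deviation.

11.6123

Step 1: Compute the mean: 25.8
Step 2: Sum of squared deviations from the mean: 1213.6
Step 3: Sample variance = 1213.6 / 9 = 134.8444
Step 4: Standard deviation = sqrt(134.8444) = 11.6123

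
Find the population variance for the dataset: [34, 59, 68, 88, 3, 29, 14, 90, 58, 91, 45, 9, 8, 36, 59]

860.7289

Step 1: Compute the mean: (34 + 59 + 68 + 88 + 3 + 29 + 14 + 90 + 58 + 91 + 45 + 9 + 8 + 36 + 59) / 15 = 46.0667
Step 2: Compute squared deviations from the mean:
  (34 - 46.0667)^2 = 145.6044
  (59 - 46.0667)^2 = 167.2711
  (68 - 46.0667)^2 = 481.0711
  (88 - 46.0667)^2 = 1758.4044
  (3 - 46.0667)^2 = 1854.7378
  (29 - 46.0667)^2 = 291.2711
  (14 - 46.0667)^2 = 1028.2711
  (90 - 46.0667)^2 = 1930.1378
  (58 - 46.0667)^2 = 142.4044
  (91 - 46.0667)^2 = 2019.0044
  (45 - 46.0667)^2 = 1.1378
  (9 - 46.0667)^2 = 1373.9378
  (8 - 46.0667)^2 = 1449.0711
  (36 - 46.0667)^2 = 101.3378
  (59 - 46.0667)^2 = 167.2711
Step 3: Sum of squared deviations = 12910.9333
Step 4: Population variance = 12910.9333 / 15 = 860.7289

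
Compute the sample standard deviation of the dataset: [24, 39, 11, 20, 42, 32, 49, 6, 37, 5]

15.6862

Step 1: Compute the mean: 26.5
Step 2: Sum of squared deviations from the mean: 2214.5
Step 3: Sample variance = 2214.5 / 9 = 246.0556
Step 4: Standard deviation = sqrt(246.0556) = 15.6862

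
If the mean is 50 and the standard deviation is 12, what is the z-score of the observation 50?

0

Step 1: Recall the z-score formula: z = (x - mu) / sigma
Step 2: Substitute values: z = (50 - 50) / 12
Step 3: z = 0 / 12 = 0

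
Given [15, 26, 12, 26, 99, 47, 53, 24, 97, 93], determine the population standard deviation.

33.1174

Step 1: Compute the mean: 49.2
Step 2: Sum of squared deviations from the mean: 10967.6
Step 3: Population variance = 10967.6 / 10 = 1096.76
Step 4: Standard deviation = sqrt(1096.76) = 33.1174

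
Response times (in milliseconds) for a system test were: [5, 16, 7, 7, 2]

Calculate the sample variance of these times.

27.3

Step 1: Compute the mean: (5 + 16 + 7 + 7 + 2) / 5 = 7.4
Step 2: Compute squared deviations from the mean:
  (5 - 7.4)^2 = 5.76
  (16 - 7.4)^2 = 73.96
  (7 - 7.4)^2 = 0.16
  (7 - 7.4)^2 = 0.16
  (2 - 7.4)^2 = 29.16
Step 3: Sum of squared deviations = 109.2
Step 4: Sample variance = 109.2 / 4 = 27.3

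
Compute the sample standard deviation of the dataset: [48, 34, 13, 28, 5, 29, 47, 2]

17.6777

Step 1: Compute the mean: 25.75
Step 2: Sum of squared deviations from the mean: 2187.5
Step 3: Sample variance = 2187.5 / 7 = 312.5
Step 4: Standard deviation = sqrt(312.5) = 17.6777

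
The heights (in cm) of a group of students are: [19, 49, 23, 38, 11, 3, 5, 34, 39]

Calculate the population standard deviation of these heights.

15.4208

Step 1: Compute the mean: 24.5556
Step 2: Sum of squared deviations from the mean: 2140.2222
Step 3: Population variance = 2140.2222 / 9 = 237.8025
Step 4: Standard deviation = sqrt(237.8025) = 15.4208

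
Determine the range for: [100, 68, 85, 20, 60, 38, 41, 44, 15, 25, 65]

85

Step 1: Identify the maximum value: max = 100
Step 2: Identify the minimum value: min = 15
Step 3: Range = max - min = 100 - 15 = 85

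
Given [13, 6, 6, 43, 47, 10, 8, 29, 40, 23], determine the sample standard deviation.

16.2293

Step 1: Compute the mean: 22.5
Step 2: Sum of squared deviations from the mean: 2370.5
Step 3: Sample variance = 2370.5 / 9 = 263.3889
Step 4: Standard deviation = sqrt(263.3889) = 16.2293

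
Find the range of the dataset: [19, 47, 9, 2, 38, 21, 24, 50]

48

Step 1: Identify the maximum value: max = 50
Step 2: Identify the minimum value: min = 2
Step 3: Range = max - min = 50 - 2 = 48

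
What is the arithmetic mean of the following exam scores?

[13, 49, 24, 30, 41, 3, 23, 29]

26.5

Step 1: Sum all values: 13 + 49 + 24 + 30 + 41 + 3 + 23 + 29 = 212
Step 2: Count the number of values: n = 8
Step 3: Mean = sum / n = 212 / 8 = 26.5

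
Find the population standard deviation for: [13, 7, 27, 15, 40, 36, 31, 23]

10.8972

Step 1: Compute the mean: 24
Step 2: Sum of squared deviations from the mean: 950
Step 3: Population variance = 950 / 8 = 118.75
Step 4: Standard deviation = sqrt(118.75) = 10.8972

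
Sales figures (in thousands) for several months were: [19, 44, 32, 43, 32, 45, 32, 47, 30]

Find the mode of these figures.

32

Step 1: Count the frequency of each value:
  19: appears 1 time(s)
  30: appears 1 time(s)
  32: appears 3 time(s)
  43: appears 1 time(s)
  44: appears 1 time(s)
  45: appears 1 time(s)
  47: appears 1 time(s)
Step 2: The value 32 appears most frequently (3 times).
Step 3: Mode = 32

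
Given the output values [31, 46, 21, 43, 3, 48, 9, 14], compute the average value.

26.875

Step 1: Sum all values: 31 + 46 + 21 + 43 + 3 + 48 + 9 + 14 = 215
Step 2: Count the number of values: n = 8
Step 3: Mean = sum / n = 215 / 8 = 26.875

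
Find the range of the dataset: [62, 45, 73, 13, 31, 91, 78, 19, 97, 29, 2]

95

Step 1: Identify the maximum value: max = 97
Step 2: Identify the minimum value: min = 2
Step 3: Range = max - min = 97 - 2 = 95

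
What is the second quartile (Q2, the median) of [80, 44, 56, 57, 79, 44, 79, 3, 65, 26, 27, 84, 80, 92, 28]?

57

Step 1: Sort the data: [3, 26, 27, 28, 44, 44, 56, 57, 65, 79, 79, 80, 80, 84, 92]
Step 2: n = 15
Step 3: Q2 is the median. Since n is odd, it is the middle value at position 8: 57
Step 4: Q2 = 57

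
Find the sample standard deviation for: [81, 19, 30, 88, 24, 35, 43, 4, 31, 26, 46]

25.3173

Step 1: Compute the mean: 38.8182
Step 2: Sum of squared deviations from the mean: 6409.6364
Step 3: Sample variance = 6409.6364 / 10 = 640.9636
Step 4: Standard deviation = sqrt(640.9636) = 25.3173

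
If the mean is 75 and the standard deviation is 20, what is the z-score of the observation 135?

3

Step 1: Recall the z-score formula: z = (x - mu) / sigma
Step 2: Substitute values: z = (135 - 75) / 20
Step 3: z = 60 / 20 = 3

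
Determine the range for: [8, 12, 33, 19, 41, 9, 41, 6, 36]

35

Step 1: Identify the maximum value: max = 41
Step 2: Identify the minimum value: min = 6
Step 3: Range = max - min = 41 - 6 = 35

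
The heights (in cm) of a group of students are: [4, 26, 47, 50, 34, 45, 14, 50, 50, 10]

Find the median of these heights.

39.5

Step 1: Sort the data in ascending order: [4, 10, 14, 26, 34, 45, 47, 50, 50, 50]
Step 2: The number of values is n = 10.
Step 3: Since n is even, the median is the average of positions 5 and 6:
  Median = (34 + 45) / 2 = 39.5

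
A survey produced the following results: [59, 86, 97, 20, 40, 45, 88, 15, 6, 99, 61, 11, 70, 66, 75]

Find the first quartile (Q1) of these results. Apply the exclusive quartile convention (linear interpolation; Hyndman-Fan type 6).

20

Step 1: Sort the data: [6, 11, 15, 20, 40, 45, 59, 61, 66, 70, 75, 86, 88, 97, 99]
Step 2: n = 15
Step 3: Using the exclusive quartile method:
  Q1 = 20
  Q2 (median) = 61
  Q3 = 86
  IQR = Q3 - Q1 = 86 - 20 = 66
Step 4: Q1 = 20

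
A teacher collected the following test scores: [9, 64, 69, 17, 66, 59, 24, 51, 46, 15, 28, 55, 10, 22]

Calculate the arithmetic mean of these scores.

38.2143

Step 1: Sum all values: 9 + 64 + 69 + 17 + 66 + 59 + 24 + 51 + 46 + 15 + 28 + 55 + 10 + 22 = 535
Step 2: Count the number of values: n = 14
Step 3: Mean = sum / n = 535 / 14 = 38.2143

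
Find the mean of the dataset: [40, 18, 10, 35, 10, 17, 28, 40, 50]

27.5556

Step 1: Sum all values: 40 + 18 + 10 + 35 + 10 + 17 + 28 + 40 + 50 = 248
Step 2: Count the number of values: n = 9
Step 3: Mean = sum / n = 248 / 9 = 27.5556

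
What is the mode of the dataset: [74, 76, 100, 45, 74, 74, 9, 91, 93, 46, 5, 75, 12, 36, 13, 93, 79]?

74

Step 1: Count the frequency of each value:
  5: appears 1 time(s)
  9: appears 1 time(s)
  12: appears 1 time(s)
  13: appears 1 time(s)
  36: appears 1 time(s)
  45: appears 1 time(s)
  46: appears 1 time(s)
  74: appears 3 time(s)
  75: appears 1 time(s)
  76: appears 1 time(s)
  79: appears 1 time(s)
  91: appears 1 time(s)
  93: appears 2 time(s)
  100: appears 1 time(s)
Step 2: The value 74 appears most frequently (3 times).
Step 3: Mode = 74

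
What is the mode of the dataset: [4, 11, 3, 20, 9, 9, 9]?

9

Step 1: Count the frequency of each value:
  3: appears 1 time(s)
  4: appears 1 time(s)
  9: appears 3 time(s)
  11: appears 1 time(s)
  20: appears 1 time(s)
Step 2: The value 9 appears most frequently (3 times).
Step 3: Mode = 9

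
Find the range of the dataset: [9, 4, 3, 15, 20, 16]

17

Step 1: Identify the maximum value: max = 20
Step 2: Identify the minimum value: min = 3
Step 3: Range = max - min = 20 - 3 = 17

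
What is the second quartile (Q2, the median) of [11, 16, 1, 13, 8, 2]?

9.5

Step 1: Sort the data: [1, 2, 8, 11, 13, 16]
Step 2: n = 6
Step 3: Q2 is the median. Since n is even, it is the average of the values at positions 3 and 4:
  Q2 = (8 + 11) / 2 = 9.5
Step 4: Q2 = 9.5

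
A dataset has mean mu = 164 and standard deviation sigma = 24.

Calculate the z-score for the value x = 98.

-2.75

Step 1: Recall the z-score formula: z = (x - mu) / sigma
Step 2: Substitute values: z = (98 - 164) / 24
Step 3: z = -66 / 24 = -2.75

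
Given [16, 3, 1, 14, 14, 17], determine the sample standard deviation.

6.969

Step 1: Compute the mean: 10.8333
Step 2: Sum of squared deviations from the mean: 242.8333
Step 3: Sample variance = 242.8333 / 5 = 48.5667
Step 4: Standard deviation = sqrt(48.5667) = 6.969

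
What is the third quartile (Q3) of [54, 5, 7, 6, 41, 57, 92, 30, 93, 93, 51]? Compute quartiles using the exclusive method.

92

Step 1: Sort the data: [5, 6, 7, 30, 41, 51, 54, 57, 92, 93, 93]
Step 2: n = 11
Step 3: Using the exclusive quartile method:
  Q1 = 7
  Q2 (median) = 51
  Q3 = 92
  IQR = Q3 - Q1 = 92 - 7 = 85
Step 4: Q3 = 92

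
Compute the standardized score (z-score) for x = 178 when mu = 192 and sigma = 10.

-1.4

Step 1: Recall the z-score formula: z = (x - mu) / sigma
Step 2: Substitute values: z = (178 - 192) / 10
Step 3: z = -14 / 10 = -1.4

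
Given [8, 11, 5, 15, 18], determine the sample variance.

27.3

Step 1: Compute the mean: (8 + 11 + 5 + 15 + 18) / 5 = 11.4
Step 2: Compute squared deviations from the mean:
  (8 - 11.4)^2 = 11.56
  (11 - 11.4)^2 = 0.16
  (5 - 11.4)^2 = 40.96
  (15 - 11.4)^2 = 12.96
  (18 - 11.4)^2 = 43.56
Step 3: Sum of squared deviations = 109.2
Step 4: Sample variance = 109.2 / 4 = 27.3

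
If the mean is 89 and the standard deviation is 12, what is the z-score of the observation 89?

0

Step 1: Recall the z-score formula: z = (x - mu) / sigma
Step 2: Substitute values: z = (89 - 89) / 12
Step 3: z = 0 / 12 = 0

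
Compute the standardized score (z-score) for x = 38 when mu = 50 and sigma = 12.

-1

Step 1: Recall the z-score formula: z = (x - mu) / sigma
Step 2: Substitute values: z = (38 - 50) / 12
Step 3: z = -12 / 12 = -1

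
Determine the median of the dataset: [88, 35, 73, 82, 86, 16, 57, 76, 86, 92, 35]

76

Step 1: Sort the data in ascending order: [16, 35, 35, 57, 73, 76, 82, 86, 86, 88, 92]
Step 2: The number of values is n = 11.
Step 3: Since n is odd, the median is the middle value at position 6: 76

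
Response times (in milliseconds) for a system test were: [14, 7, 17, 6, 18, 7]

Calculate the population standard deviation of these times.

4.9917

Step 1: Compute the mean: 11.5
Step 2: Sum of squared deviations from the mean: 149.5
Step 3: Population variance = 149.5 / 6 = 24.9167
Step 4: Standard deviation = sqrt(24.9167) = 4.9917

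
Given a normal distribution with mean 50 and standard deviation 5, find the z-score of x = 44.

-1.2

Step 1: Recall the z-score formula: z = (x - mu) / sigma
Step 2: Substitute values: z = (44 - 50) / 5
Step 3: z = -6 / 5 = -1.2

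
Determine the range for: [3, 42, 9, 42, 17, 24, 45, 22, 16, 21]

42

Step 1: Identify the maximum value: max = 45
Step 2: Identify the minimum value: min = 3
Step 3: Range = max - min = 45 - 3 = 42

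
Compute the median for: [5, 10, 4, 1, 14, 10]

7.5

Step 1: Sort the data in ascending order: [1, 4, 5, 10, 10, 14]
Step 2: The number of values is n = 6.
Step 3: Since n is even, the median is the average of positions 3 and 4:
  Median = (5 + 10) / 2 = 7.5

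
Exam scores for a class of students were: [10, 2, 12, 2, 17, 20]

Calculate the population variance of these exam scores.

46.5833

Step 1: Compute the mean: (10 + 2 + 12 + 2 + 17 + 20) / 6 = 10.5
Step 2: Compute squared deviations from the mean:
  (10 - 10.5)^2 = 0.25
  (2 - 10.5)^2 = 72.25
  (12 - 10.5)^2 = 2.25
  (2 - 10.5)^2 = 72.25
  (17 - 10.5)^2 = 42.25
  (20 - 10.5)^2 = 90.25
Step 3: Sum of squared deviations = 279.5
Step 4: Population variance = 279.5 / 6 = 46.5833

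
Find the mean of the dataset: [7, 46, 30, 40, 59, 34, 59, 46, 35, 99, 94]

49.9091

Step 1: Sum all values: 7 + 46 + 30 + 40 + 59 + 34 + 59 + 46 + 35 + 99 + 94 = 549
Step 2: Count the number of values: n = 11
Step 3: Mean = sum / n = 549 / 11 = 49.9091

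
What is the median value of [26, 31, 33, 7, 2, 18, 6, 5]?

12.5

Step 1: Sort the data in ascending order: [2, 5, 6, 7, 18, 26, 31, 33]
Step 2: The number of values is n = 8.
Step 3: Since n is even, the median is the average of positions 4 and 5:
  Median = (7 + 18) / 2 = 12.5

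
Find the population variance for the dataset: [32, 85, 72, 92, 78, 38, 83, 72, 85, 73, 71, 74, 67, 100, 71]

297.0489

Step 1: Compute the mean: (32 + 85 + 72 + 92 + 78 + 38 + 83 + 72 + 85 + 73 + 71 + 74 + 67 + 100 + 71) / 15 = 72.8667
Step 2: Compute squared deviations from the mean:
  (32 - 72.8667)^2 = 1670.0844
  (85 - 72.8667)^2 = 147.2178
  (72 - 72.8667)^2 = 0.7511
  (92 - 72.8667)^2 = 366.0844
  (78 - 72.8667)^2 = 26.3511
  (38 - 72.8667)^2 = 1215.6844
  (83 - 72.8667)^2 = 102.6844
  (72 - 72.8667)^2 = 0.7511
  (85 - 72.8667)^2 = 147.2178
  (73 - 72.8667)^2 = 0.0178
  (71 - 72.8667)^2 = 3.4844
  (74 - 72.8667)^2 = 1.2844
  (67 - 72.8667)^2 = 34.4178
  (100 - 72.8667)^2 = 736.2178
  (71 - 72.8667)^2 = 3.4844
Step 3: Sum of squared deviations = 4455.7333
Step 4: Population variance = 4455.7333 / 15 = 297.0489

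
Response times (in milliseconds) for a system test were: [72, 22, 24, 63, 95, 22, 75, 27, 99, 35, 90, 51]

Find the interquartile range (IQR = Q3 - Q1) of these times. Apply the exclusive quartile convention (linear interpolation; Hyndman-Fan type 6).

61.5

Step 1: Sort the data: [22, 22, 24, 27, 35, 51, 63, 72, 75, 90, 95, 99]
Step 2: n = 12
Step 3: Using the exclusive quartile method:
  Q1 = 24.75
  Q2 (median) = 57
  Q3 = 86.25
  IQR = Q3 - Q1 = 86.25 - 24.75 = 61.5
Step 4: IQR = 61.5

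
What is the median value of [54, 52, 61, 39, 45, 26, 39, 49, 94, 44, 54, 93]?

50.5

Step 1: Sort the data in ascending order: [26, 39, 39, 44, 45, 49, 52, 54, 54, 61, 93, 94]
Step 2: The number of values is n = 12.
Step 3: Since n is even, the median is the average of positions 6 and 7:
  Median = (49 + 52) / 2 = 50.5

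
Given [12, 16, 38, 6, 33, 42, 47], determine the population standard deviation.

14.9544

Step 1: Compute the mean: 27.7143
Step 2: Sum of squared deviations from the mean: 1565.4286
Step 3: Population variance = 1565.4286 / 7 = 223.6327
Step 4: Standard deviation = sqrt(223.6327) = 14.9544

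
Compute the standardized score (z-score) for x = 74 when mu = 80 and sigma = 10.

-0.6

Step 1: Recall the z-score formula: z = (x - mu) / sigma
Step 2: Substitute values: z = (74 - 80) / 10
Step 3: z = -6 / 10 = -0.6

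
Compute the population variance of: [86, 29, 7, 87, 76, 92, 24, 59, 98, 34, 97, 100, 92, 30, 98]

1027.7956

Step 1: Compute the mean: (86 + 29 + 7 + 87 + 76 + 92 + 24 + 59 + 98 + 34 + 97 + 100 + 92 + 30 + 98) / 15 = 67.2667
Step 2: Compute squared deviations from the mean:
  (86 - 67.2667)^2 = 350.9378
  (29 - 67.2667)^2 = 1464.3378
  (7 - 67.2667)^2 = 3632.0711
  (87 - 67.2667)^2 = 389.4044
  (76 - 67.2667)^2 = 76.2711
  (92 - 67.2667)^2 = 611.7378
  (24 - 67.2667)^2 = 1872.0044
  (59 - 67.2667)^2 = 68.3378
  (98 - 67.2667)^2 = 944.5378
  (34 - 67.2667)^2 = 1106.6711
  (97 - 67.2667)^2 = 884.0711
  (100 - 67.2667)^2 = 1071.4711
  (92 - 67.2667)^2 = 611.7378
  (30 - 67.2667)^2 = 1388.8044
  (98 - 67.2667)^2 = 944.5378
Step 3: Sum of squared deviations = 15416.9333
Step 4: Population variance = 15416.9333 / 15 = 1027.7956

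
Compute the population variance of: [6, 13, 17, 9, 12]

13.84

Step 1: Compute the mean: (6 + 13 + 17 + 9 + 12) / 5 = 11.4
Step 2: Compute squared deviations from the mean:
  (6 - 11.4)^2 = 29.16
  (13 - 11.4)^2 = 2.56
  (17 - 11.4)^2 = 31.36
  (9 - 11.4)^2 = 5.76
  (12 - 11.4)^2 = 0.36
Step 3: Sum of squared deviations = 69.2
Step 4: Population variance = 69.2 / 5 = 13.84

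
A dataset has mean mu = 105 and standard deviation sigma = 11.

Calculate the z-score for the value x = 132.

2.4545

Step 1: Recall the z-score formula: z = (x - mu) / sigma
Step 2: Substitute values: z = (132 - 105) / 11
Step 3: z = 27 / 11 = 2.4545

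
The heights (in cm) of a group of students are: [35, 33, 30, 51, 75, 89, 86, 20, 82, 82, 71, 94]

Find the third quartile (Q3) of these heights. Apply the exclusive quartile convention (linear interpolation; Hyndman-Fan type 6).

85

Step 1: Sort the data: [20, 30, 33, 35, 51, 71, 75, 82, 82, 86, 89, 94]
Step 2: n = 12
Step 3: Using the exclusive quartile method:
  Q1 = 33.5
  Q2 (median) = 73
  Q3 = 85
  IQR = Q3 - Q1 = 85 - 33.5 = 51.5
Step 4: Q3 = 85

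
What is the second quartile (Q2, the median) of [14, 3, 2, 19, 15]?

14

Step 1: Sort the data: [2, 3, 14, 15, 19]
Step 2: n = 5
Step 3: Q2 is the median. Since n is odd, it is the middle value at position 3: 14
Step 4: Q2 = 14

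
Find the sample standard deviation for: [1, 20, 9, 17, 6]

7.8294

Step 1: Compute the mean: 10.6
Step 2: Sum of squared deviations from the mean: 245.2
Step 3: Sample variance = 245.2 / 4 = 61.3
Step 4: Standard deviation = sqrt(61.3) = 7.8294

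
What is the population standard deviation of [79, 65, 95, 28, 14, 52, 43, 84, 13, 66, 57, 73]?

25.6357

Step 1: Compute the mean: 55.75
Step 2: Sum of squared deviations from the mean: 7886.25
Step 3: Population variance = 7886.25 / 12 = 657.1875
Step 4: Standard deviation = sqrt(657.1875) = 25.6357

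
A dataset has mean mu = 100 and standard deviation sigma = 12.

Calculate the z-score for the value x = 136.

3

Step 1: Recall the z-score formula: z = (x - mu) / sigma
Step 2: Substitute values: z = (136 - 100) / 12
Step 3: z = 36 / 12 = 3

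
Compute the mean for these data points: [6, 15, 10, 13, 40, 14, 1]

14.1429

Step 1: Sum all values: 6 + 15 + 10 + 13 + 40 + 14 + 1 = 99
Step 2: Count the number of values: n = 7
Step 3: Mean = sum / n = 99 / 7 = 14.1429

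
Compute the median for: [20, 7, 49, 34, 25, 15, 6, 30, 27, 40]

26

Step 1: Sort the data in ascending order: [6, 7, 15, 20, 25, 27, 30, 34, 40, 49]
Step 2: The number of values is n = 10.
Step 3: Since n is even, the median is the average of positions 5 and 6:
  Median = (25 + 27) / 2 = 26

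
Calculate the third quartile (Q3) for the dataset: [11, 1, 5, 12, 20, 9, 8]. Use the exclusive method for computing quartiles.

12

Step 1: Sort the data: [1, 5, 8, 9, 11, 12, 20]
Step 2: n = 7
Step 3: Using the exclusive quartile method:
  Q1 = 5
  Q2 (median) = 9
  Q3 = 12
  IQR = Q3 - Q1 = 12 - 5 = 7
Step 4: Q3 = 12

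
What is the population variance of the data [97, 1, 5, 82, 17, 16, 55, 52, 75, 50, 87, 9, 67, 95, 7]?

1179.2889

Step 1: Compute the mean: (97 + 1 + 5 + 82 + 17 + 16 + 55 + 52 + 75 + 50 + 87 + 9 + 67 + 95 + 7) / 15 = 47.6667
Step 2: Compute squared deviations from the mean:
  (97 - 47.6667)^2 = 2433.7778
  (1 - 47.6667)^2 = 2177.7778
  (5 - 47.6667)^2 = 1820.4444
  (82 - 47.6667)^2 = 1178.7778
  (17 - 47.6667)^2 = 940.4444
  (16 - 47.6667)^2 = 1002.7778
  (55 - 47.6667)^2 = 53.7778
  (52 - 47.6667)^2 = 18.7778
  (75 - 47.6667)^2 = 747.1111
  (50 - 47.6667)^2 = 5.4444
  (87 - 47.6667)^2 = 1547.1111
  (9 - 47.6667)^2 = 1495.1111
  (67 - 47.6667)^2 = 373.7778
  (95 - 47.6667)^2 = 2240.4444
  (7 - 47.6667)^2 = 1653.7778
Step 3: Sum of squared deviations = 17689.3333
Step 4: Population variance = 17689.3333 / 15 = 1179.2889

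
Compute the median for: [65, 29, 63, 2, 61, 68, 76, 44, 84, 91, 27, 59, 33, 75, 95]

63

Step 1: Sort the data in ascending order: [2, 27, 29, 33, 44, 59, 61, 63, 65, 68, 75, 76, 84, 91, 95]
Step 2: The number of values is n = 15.
Step 3: Since n is odd, the median is the middle value at position 8: 63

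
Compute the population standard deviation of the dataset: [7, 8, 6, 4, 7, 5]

1.3437

Step 1: Compute the mean: 6.1667
Step 2: Sum of squared deviations from the mean: 10.8333
Step 3: Population variance = 10.8333 / 6 = 1.8056
Step 4: Standard deviation = sqrt(1.8056) = 1.3437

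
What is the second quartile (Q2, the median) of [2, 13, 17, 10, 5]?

10

Step 1: Sort the data: [2, 5, 10, 13, 17]
Step 2: n = 5
Step 3: Q2 is the median. Since n is odd, it is the middle value at position 3: 10
Step 4: Q2 = 10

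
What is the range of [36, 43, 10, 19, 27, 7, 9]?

36

Step 1: Identify the maximum value: max = 43
Step 2: Identify the minimum value: min = 7
Step 3: Range = max - min = 43 - 7 = 36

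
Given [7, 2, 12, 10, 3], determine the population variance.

14.96

Step 1: Compute the mean: (7 + 2 + 12 + 10 + 3) / 5 = 6.8
Step 2: Compute squared deviations from the mean:
  (7 - 6.8)^2 = 0.04
  (2 - 6.8)^2 = 23.04
  (12 - 6.8)^2 = 27.04
  (10 - 6.8)^2 = 10.24
  (3 - 6.8)^2 = 14.44
Step 3: Sum of squared deviations = 74.8
Step 4: Population variance = 74.8 / 5 = 14.96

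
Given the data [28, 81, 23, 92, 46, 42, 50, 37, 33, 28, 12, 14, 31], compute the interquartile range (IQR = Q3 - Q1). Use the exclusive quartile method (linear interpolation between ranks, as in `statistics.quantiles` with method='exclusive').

22.5

Step 1: Sort the data: [12, 14, 23, 28, 28, 31, 33, 37, 42, 46, 50, 81, 92]
Step 2: n = 13
Step 3: Using the exclusive quartile method:
  Q1 = 25.5
  Q2 (median) = 33
  Q3 = 48
  IQR = Q3 - Q1 = 48 - 25.5 = 22.5
Step 4: IQR = 22.5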